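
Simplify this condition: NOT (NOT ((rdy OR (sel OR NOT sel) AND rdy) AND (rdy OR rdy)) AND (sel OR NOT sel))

rdy

NOT (NOT ((rdy OR (sel OR NOT sel) AND rdy) AND (rdy OR rdy)) AND (sel OR NOT sel))
= NOT (NOT ((rdy OR rdy) AND (rdy OR rdy)) AND (sel OR NOT sel))   [complement / identity]
= NOT (NOT (rdy OR rdy) AND (sel OR NOT sel))   [idempotence]
= NOT NOT (rdy OR rdy)   [complement / identity]
= rdy OR rdy   [double negation]
= rdy   [idempotence]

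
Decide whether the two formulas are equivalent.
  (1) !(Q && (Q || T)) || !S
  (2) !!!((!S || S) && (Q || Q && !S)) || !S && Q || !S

E1: !(Q && (Q || T)) || !S
    = !Q || !S   [absorption]
E2: !!!((!S || S) && (Q || Q && !S)) || !S && Q || !S
    = !!!((!S || S) && Q) || !S && Q || !S   [absorption]
    = !!!Q || !S && Q || !S   [complement / identity]
    = !Q || !S && Q || !S   [double negation]
    = !Q || !S   [absorption]
Both reduce to !Q || !S, so they are equivalent.

Yes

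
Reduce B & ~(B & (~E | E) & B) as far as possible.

B & ~(B & (~E | E) & B)
= B & ~(B & B)   (complement / identity)
= B & ~B   (idempotence)
= 0   (complement)

0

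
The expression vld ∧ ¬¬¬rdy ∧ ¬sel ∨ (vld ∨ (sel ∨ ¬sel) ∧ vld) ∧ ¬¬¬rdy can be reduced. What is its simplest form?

vld ∧ ¬¬¬rdy ∧ ¬sel ∨ (vld ∨ (sel ∨ ¬sel) ∧ vld) ∧ ¬¬¬rdy
= vld ∧ ¬¬¬rdy ∧ ¬sel ∨ (vld ∨ vld) ∧ ¬¬¬rdy   (complement / identity)
= vld ∧ ¬¬¬rdy ∧ ¬sel ∨ vld ∧ ¬¬¬rdy   (idempotence)
= vld ∧ ¬¬¬rdy   (absorption)
= vld ∧ ¬rdy   (double negation)

vld ∧ ¬rdy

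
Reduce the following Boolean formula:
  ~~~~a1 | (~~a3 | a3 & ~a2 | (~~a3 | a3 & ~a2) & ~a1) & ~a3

~~~~a1 | (~~a3 | a3 & ~a2 | (~~a3 | a3 & ~a2) & ~a1) & ~a3
= ~~~~a1 | (~~a3 | a3 & ~a2) & ~a3   (absorption)
= ~~a1 | (~~a3 | a3 & ~a2) & ~a3   (double negation)
= ~~a1 | (a3 | a3 & ~a2) & ~a3   (double negation)
= ~~a1 | a3 & ~a3   (absorption)
= a1 | a3 & ~a3   (double negation)
= a1   (complement / identity)

a1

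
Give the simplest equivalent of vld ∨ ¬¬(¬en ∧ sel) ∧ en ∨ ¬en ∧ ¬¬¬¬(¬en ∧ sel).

vld ∨ ¬en ∧ sel

vld ∨ ¬¬(¬en ∧ sel) ∧ en ∨ ¬en ∧ ¬¬¬¬(¬en ∧ sel)
= vld ∨ ¬¬(¬en ∧ sel) ∧ en ∨ ¬en ∧ ¬¬(¬en ∧ sel)   — double negation
= vld ∨ ¬¬(¬en ∧ sel)   — distribution
= vld ∨ ¬en ∧ sel   — double negation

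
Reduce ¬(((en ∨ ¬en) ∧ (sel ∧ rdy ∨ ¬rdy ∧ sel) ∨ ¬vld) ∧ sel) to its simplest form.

¬(((en ∨ ¬en) ∧ (sel ∧ rdy ∨ ¬rdy ∧ sel) ∨ ¬vld) ∧ sel)
= ¬(((en ∨ ¬en) ∧ sel ∨ ¬vld) ∧ sel)   [distribution]
= ¬((sel ∨ ¬vld) ∧ sel)   [complement / identity]
= ¬sel   [absorption]

¬sel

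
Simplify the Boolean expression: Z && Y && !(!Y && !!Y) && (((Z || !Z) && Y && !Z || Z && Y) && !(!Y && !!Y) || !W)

Z && Y

Z && Y && !(!Y && !!Y) && (((Z || !Z) && Y && !Z || Z && Y) && !(!Y && !!Y) || !W)
= Z && Y && !(!Y && !!Y) && ((Y && !Z || Z && Y) && !(!Y && !!Y) || !W)   — complement / identity
= Z && Y && !(!Y && !!Y) && (Y && !(!Y && !!Y) || !W)   — distribution
= Z && Y && !(!Y && !!Y)   — absorption
= Z && Y && (Y || !Y)   — De Morgan
= Z && Y   — complement / identity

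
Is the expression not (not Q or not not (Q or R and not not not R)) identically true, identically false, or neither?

not (not Q or not not (Q or R and not not not R))
= Q and not (Q or R and not not not R)   (De Morgan)
= Q and not (Q or R and not R)   (double negation)
= Q and not Q   (complement / identity)
= False   (complement)

identically false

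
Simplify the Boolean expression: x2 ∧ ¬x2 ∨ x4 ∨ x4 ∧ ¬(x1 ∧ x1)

x4

x2 ∧ ¬x2 ∨ x4 ∨ x4 ∧ ¬(x1 ∧ x1)
= x2 ∧ ¬x2 ∨ x4 ∨ x4 ∧ ¬x1   (idempotence)
= x4 ∨ x4 ∧ ¬x1   (complement / identity)
= x4   (absorption)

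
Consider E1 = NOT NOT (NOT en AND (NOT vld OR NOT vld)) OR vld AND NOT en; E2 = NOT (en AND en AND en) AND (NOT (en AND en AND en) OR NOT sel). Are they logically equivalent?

E1: NOT NOT (NOT en AND (NOT vld OR NOT vld)) OR vld AND NOT en
    = NOT NOT (NOT en AND NOT vld) OR vld AND NOT en   (idempotence)
    = NOT en AND NOT vld OR vld AND NOT en   (double negation)
    = NOT en   (distribution)
E2: NOT (en AND en AND en) AND (NOT (en AND en AND en) OR NOT sel)
    = NOT (en AND en AND en)   (absorption)
    = NOT (en AND en)   (idempotence)
    = NOT en   (idempotence)
Both reduce to NOT en, so they are equivalent.

Yes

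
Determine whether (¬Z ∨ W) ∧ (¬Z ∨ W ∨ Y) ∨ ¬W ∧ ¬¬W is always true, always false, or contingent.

contingent

(¬Z ∨ W) ∧ (¬Z ∨ W ∨ Y) ∨ ¬W ∧ ¬¬W
= (¬Z ∨ W) ∧ (¬Z ∨ W ∨ Y) ∨ ¬W ∧ W   — double negation
= ¬Z ∨ W ∨ ¬W ∧ W   — absorption
= ¬Z ∨ W   — complement / identity
This depends on W, Z, so it is not a constant.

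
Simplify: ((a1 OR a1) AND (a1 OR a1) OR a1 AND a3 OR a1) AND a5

((a1 OR a1) AND (a1 OR a1) OR a1 AND a3 OR a1) AND a5
= (a1 OR a1 OR a1 AND a3 OR a1) AND a5   (idempotence)
= (a1 OR a1 AND a3 OR a1) AND a5   (idempotence)
= (a1 OR a1) AND a5   (absorption)
= a1 AND a5   (idempotence)

a1 AND a5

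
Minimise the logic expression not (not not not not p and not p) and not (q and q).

not q

not (not not not not p and not p) and not (q and q)
= not (not not p and not p) and not (q and q)
= not (not not p and not p) and not q
= (not p or p) and not q
= not q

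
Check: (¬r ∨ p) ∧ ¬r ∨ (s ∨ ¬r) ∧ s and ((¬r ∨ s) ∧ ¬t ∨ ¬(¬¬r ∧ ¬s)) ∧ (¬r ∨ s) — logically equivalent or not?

E1: (¬r ∨ p) ∧ ¬r ∨ (s ∨ ¬r) ∧ s
    = ¬r ∨ (s ∨ ¬r) ∧ s   — absorption
    = ¬r ∨ s   — absorption
E2: ((¬r ∨ s) ∧ ¬t ∨ ¬(¬¬r ∧ ¬s)) ∧ (¬r ∨ s)
    = ((¬r ∨ s) ∧ ¬t ∨ ¬r ∨ s) ∧ (¬r ∨ s)   — De Morgan
    = (¬r ∨ s) ∧ (¬r ∨ s)   — absorption
    = ¬r ∨ s   — idempotence
Both reduce to ¬r ∨ s, so they are equivalent.

Yes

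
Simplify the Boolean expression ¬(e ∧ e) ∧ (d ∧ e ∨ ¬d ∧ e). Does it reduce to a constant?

False

¬(e ∧ e) ∧ (d ∧ e ∨ ¬d ∧ e)
= ¬(e ∧ e) ∧ e   (distribution)
= ¬e ∧ e   (idempotence)
= False   (complement)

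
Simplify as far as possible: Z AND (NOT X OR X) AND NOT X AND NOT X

Z AND NOT X

Z AND (NOT X OR X) AND NOT X AND NOT X
= Z AND NOT X AND NOT X   [complement / identity]
= Z AND NOT X   [idempotence]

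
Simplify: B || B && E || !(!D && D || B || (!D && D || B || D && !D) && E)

true

B || B && E || !(!D && D || B || (!D && D || B || D && !D) && E)
= B || B && E || !(!D && D || B || (!D && D || B) && E)   — complement / identity
= B || B && E || !(!D && D || B)   — absorption
= B || !(!D && D || B)   — absorption
= B || !B   — complement / identity
= true   — complement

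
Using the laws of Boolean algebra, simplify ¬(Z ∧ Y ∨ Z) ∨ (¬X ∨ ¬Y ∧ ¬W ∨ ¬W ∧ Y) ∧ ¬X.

¬(Z ∧ Y ∨ Z) ∨ (¬X ∨ ¬Y ∧ ¬W ∨ ¬W ∧ Y) ∧ ¬X
= ¬Z ∨ (¬X ∨ ¬Y ∧ ¬W ∨ ¬W ∧ Y) ∧ ¬X   — absorption
= ¬Z ∨ (¬X ∨ ¬W) ∧ ¬X   — distribution
= ¬Z ∨ ¬X   — absorption

¬Z ∨ ¬X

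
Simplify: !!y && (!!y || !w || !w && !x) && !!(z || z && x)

!!y && (!!y || !w || !w && !x) && !!(z || z && x)
= !!y && (!!y || !w) && !!(z || z && x)   [absorption]
= !!y && !!(z || z && x)   [absorption]
= !!y && !!z   [absorption]
= y && !!z   [double negation]
= y && z   [double negation]

y && z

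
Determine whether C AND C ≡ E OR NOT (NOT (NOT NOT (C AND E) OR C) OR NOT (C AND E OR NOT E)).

No

E1: C AND C
    = C   (idempotence)
E2: E OR NOT (NOT (NOT NOT (C AND E) OR C) OR NOT (C AND E OR NOT E))
    = E OR NOT (NOT (C AND E OR C) OR NOT (C AND E OR NOT E))   (double negation)
    = E OR (C AND E OR C) AND (C AND E OR NOT E)   (De Morgan)
    = E OR C AND E OR C AND NOT E   (distribution)
    = E OR C   (distribution)
These differ: at C=0, E=1, E1 = 0 but E2 = 1.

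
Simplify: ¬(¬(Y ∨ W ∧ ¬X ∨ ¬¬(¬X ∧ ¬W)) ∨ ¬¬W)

¬(¬(Y ∨ W ∧ ¬X ∨ ¬¬(¬X ∧ ¬W)) ∨ ¬¬W)
= ¬(¬(Y ∨ W ∧ ¬X ∨ ¬X ∧ ¬W) ∨ ¬¬W)   [double negation]
= ¬(¬(Y ∨ ¬X) ∨ ¬¬W)   [distribution]
= (Y ∨ ¬X) ∧ ¬W   [De Morgan]

(Y ∨ ¬X) ∧ ¬W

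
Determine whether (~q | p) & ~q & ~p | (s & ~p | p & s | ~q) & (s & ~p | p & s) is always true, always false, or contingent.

contingent

(~q | p) & ~q & ~p | (s & ~p | p & s | ~q) & (s & ~p | p & s)
= (~q | p) & ~q & ~p | s & ~p | p & s
= ~q & ~p | s & ~p | p & s
= ~q & ~p | s
This depends on p, q, s, so it is not a constant.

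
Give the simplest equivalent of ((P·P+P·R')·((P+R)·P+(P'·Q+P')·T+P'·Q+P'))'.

((P·P+P·R')·((P+R)·P+(P'·Q+P')·T+P'·Q+P'))'
= ((P·P+P·R')·((P+R)·P+P'·Q+P'))'   (absorption)
= (P·(P+R')·((P+R)·P+P'·Q+P'))'   (distribution)
= (P·(P+R')·(P+P'·Q+P'))'   (absorption)
= (P·(P+R')·(P+P'))'   (absorption)
= (P·(P+R'))'   (complement / identity)
= P'   (absorption)

P'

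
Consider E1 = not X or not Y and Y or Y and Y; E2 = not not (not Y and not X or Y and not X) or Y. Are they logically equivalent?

Yes

E1: not X or not Y and Y or Y and Y
    = not X or Y   (distribution)
E2: not not (not Y and not X or Y and not X) or Y
    = not not not X or Y   (distribution)
    = not X or Y   (double negation)
Both reduce to not X or Y, so they are equivalent.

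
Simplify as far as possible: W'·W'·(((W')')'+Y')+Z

W'·W'·(((W')')'+Y')+Z
= W'·W'·(W'+Y')+Z
= W'·W'+Z
= W'+Z

W'+Z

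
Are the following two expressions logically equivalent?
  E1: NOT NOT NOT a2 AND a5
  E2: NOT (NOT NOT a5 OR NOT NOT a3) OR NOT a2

E1: NOT NOT NOT a2 AND a5
    = NOT a2 AND a5
E2: NOT (NOT NOT a5 OR NOT NOT a3) OR NOT a2
    = NOT a5 AND NOT a3 OR NOT a2
These differ: at a2=0, a3=0, a5=0, E1 = 0 but E2 = 1.

No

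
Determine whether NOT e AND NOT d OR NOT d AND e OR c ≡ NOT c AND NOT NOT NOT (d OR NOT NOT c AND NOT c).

No

E1: NOT e AND NOT d OR NOT d AND e OR c
    = NOT d OR c
E2: NOT c AND NOT NOT NOT (d OR NOT NOT c AND NOT c)
    = NOT c AND NOT NOT NOT (d OR c AND NOT c)
    = NOT c AND NOT (d OR c AND NOT c)
    = NOT c AND NOT d
These differ: at c=1, d=0, e=0, E1 = 1 but E2 = 0.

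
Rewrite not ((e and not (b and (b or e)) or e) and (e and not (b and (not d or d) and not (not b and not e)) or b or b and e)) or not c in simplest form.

not e or not c

not ((e and not (b and (b or e)) or e) and (e and not (b and (not d or d) and not (not b and not e)) or b or b and e)) or not c
= not ((e and not (b and (b or e)) or e) and (e and not (b and (not d or d) and (b or e)) or b or b and e)) or not c   — De Morgan
= not ((e and not (b and (b or e)) or e) and (e and not (b and (b or e)) or b or b and e)) or not c   — complement / identity
= not (e and not (b and (b or e)) or e and (b or b and e)) or not c   — distribution
= not (e and not b or e and (b or b and e)) or not c   — absorption
= not (e and not b or e and b) or not c   — absorption
= not e or not c   — distribution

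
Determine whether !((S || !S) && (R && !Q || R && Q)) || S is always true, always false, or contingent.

!((S || !S) && (R && !Q || R && Q)) || S
= !(R && !Q || R && Q) || S   — complement / identity
= !R || S   — distribution
This depends on R, S, so it is not a constant.

contingent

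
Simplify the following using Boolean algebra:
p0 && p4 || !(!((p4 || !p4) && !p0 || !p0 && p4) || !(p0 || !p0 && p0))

p0 && p4 || !(!((p4 || !p4) && !p0 || !p0 && p4) || !(p0 || !p0 && p0))
= p0 && p4 || ((p4 || !p4) && !p0 || !p0 && p4) && (p0 || !p0 && p0)   (De Morgan)
= p0 && p4 || (!p0 || !p0 && p4) && (p0 || !p0 && p0)   (complement / identity)
= p0 && p4 || (!p0 || !p0 && p4) && p0   (complement / identity)
= p0 && p4 || !p0 && p0   (absorption)
= p0 && p4   (complement / identity)

p0 && p4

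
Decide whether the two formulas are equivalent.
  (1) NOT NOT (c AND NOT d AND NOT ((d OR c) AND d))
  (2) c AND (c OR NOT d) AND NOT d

E1: NOT NOT (c AND NOT d AND NOT ((d OR c) AND d))
    = c AND NOT d AND NOT ((d OR c) AND d)
    = c AND NOT d AND NOT d
    = c AND NOT d
E2: c AND (c OR NOT d) AND NOT d
    = c AND NOT d
Both reduce to c AND NOT d, so they are equivalent.

Yes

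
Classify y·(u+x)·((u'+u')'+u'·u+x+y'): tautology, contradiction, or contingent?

y·(u+x)·((u'+u')'+u'·u+x+y')
= y·(u+x)·(u·u+u'·u+x+y')   [De Morgan]
= y·(u+x)·(u+x+y')   [distribution]
= y·(u+x)   [absorption]
This depends on u, x, y, so it is not a constant.

contingent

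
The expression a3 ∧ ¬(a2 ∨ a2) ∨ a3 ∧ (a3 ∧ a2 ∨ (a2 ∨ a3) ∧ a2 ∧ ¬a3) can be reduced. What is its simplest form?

a3

a3 ∧ ¬(a2 ∨ a2) ∨ a3 ∧ (a3 ∧ a2 ∨ (a2 ∨ a3) ∧ a2 ∧ ¬a3)
= a3 ∧ ¬(a2 ∨ a2) ∨ a3 ∧ (a3 ∧ a2 ∨ a2 ∧ ¬a3)   [absorption]
= a3 ∧ ¬(a2 ∨ a2) ∨ a3 ∧ a2   [distribution]
= a3 ∧ ¬a2 ∨ a3 ∧ a2   [idempotence]
= a3   [distribution]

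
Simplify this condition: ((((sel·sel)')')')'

sel

((((sel·sel)')')')'
= ((sel·sel)')'   — double negation
= sel·sel   — double negation
= sel   — idempotence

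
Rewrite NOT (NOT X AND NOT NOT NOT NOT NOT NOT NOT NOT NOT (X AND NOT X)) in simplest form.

NOT (NOT X AND NOT NOT NOT NOT NOT NOT NOT NOT NOT (X AND NOT X))
= NOT (NOT X AND NOT NOT NOT NOT NOT NOT NOT (X AND NOT X))   — double negation
= X OR NOT NOT NOT NOT NOT NOT (X AND NOT X)   — De Morgan
= X OR NOT NOT NOT NOT (X AND NOT X)   — double negation
= X OR NOT NOT (X AND NOT X)   — double negation
= X OR X AND NOT X   — double negation
= X   — complement / identity

X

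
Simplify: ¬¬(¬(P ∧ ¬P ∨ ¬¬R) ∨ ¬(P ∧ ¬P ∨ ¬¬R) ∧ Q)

¬¬(¬(P ∧ ¬P ∨ ¬¬R) ∨ ¬(P ∧ ¬P ∨ ¬¬R) ∧ Q)
= ¬¬¬(P ∧ ¬P ∨ ¬¬R)   — absorption
= ¬¬¬¬¬R   — complement / identity
= ¬¬¬R   — double negation
= ¬R   — double negation

¬R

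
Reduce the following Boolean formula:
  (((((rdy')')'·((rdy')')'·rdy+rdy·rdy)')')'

rdy'

(((((rdy')')'·((rdy')')'·rdy+rdy·rdy)')')'
= (((((rdy')')'·rdy+rdy·rdy)')')'   (idempotence)
= (((rdy')')'·rdy+rdy·rdy)'   (double negation)
= (rdy'·rdy+rdy·rdy)'   (double negation)
= rdy'   (distribution)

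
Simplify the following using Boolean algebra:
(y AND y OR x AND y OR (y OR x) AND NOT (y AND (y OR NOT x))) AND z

(y OR x) AND z

(y AND y OR x AND y OR (y OR x) AND NOT (y AND (y OR NOT x))) AND z
= (y AND y OR x AND y OR (y OR x) AND NOT y) AND z
= (y AND (y OR x) OR (y OR x) AND NOT y) AND z
= (y OR x) AND z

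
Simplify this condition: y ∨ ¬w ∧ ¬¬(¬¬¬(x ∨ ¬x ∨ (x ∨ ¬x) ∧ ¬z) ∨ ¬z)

y ∨ ¬w ∧ ¬z

y ∨ ¬w ∧ ¬¬(¬¬¬(x ∨ ¬x ∨ (x ∨ ¬x) ∧ ¬z) ∨ ¬z)
= y ∨ ¬w ∧ ¬¬(¬¬¬(x ∨ ¬x) ∨ ¬z)
= y ∨ ¬w ∧ ¬¬(¬(x ∨ ¬x) ∨ ¬z)
= y ∨ ¬w ∧ ¬((x ∨ ¬x) ∧ z)
= y ∨ ¬w ∧ ¬z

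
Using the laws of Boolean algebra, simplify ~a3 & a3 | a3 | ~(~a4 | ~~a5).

~a3 & a3 | a3 | ~(~a4 | ~~a5)
= a3 | ~(~a4 | ~~a5)   [complement / identity]
= a3 | a4 & ~a5   [De Morgan]

a3 | a4 & ~a5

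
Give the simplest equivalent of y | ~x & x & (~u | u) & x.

y | ~x & x & (~u | u) & x
= y | ~x & x & x   — complement / identity
= y | ~x & x   — idempotence
= y   — complement / identity

y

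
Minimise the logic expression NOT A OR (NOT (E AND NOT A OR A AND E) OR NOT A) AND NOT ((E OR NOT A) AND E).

NOT A OR (NOT (E AND NOT A OR A AND E) OR NOT A) AND NOT ((E OR NOT A) AND E)
= NOT A OR (NOT E OR NOT A) AND NOT ((E OR NOT A) AND E)   [distribution]
= NOT A OR (NOT E OR NOT A) AND NOT E   [absorption]
= NOT A OR NOT E   [absorption]

NOT A OR NOT E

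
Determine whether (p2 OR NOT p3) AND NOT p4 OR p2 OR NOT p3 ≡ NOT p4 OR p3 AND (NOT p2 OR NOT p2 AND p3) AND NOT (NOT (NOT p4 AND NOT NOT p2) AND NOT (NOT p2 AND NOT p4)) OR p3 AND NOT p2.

E1: (p2 OR NOT p3) AND NOT p4 OR p2 OR NOT p3
    = p2 OR NOT p3   (absorption)
E2: NOT p4 OR p3 AND (NOT p2 OR NOT p2 AND p3) AND NOT (NOT (NOT p4 AND NOT NOT p2) AND NOT (NOT p2 AND NOT p4)) OR p3 AND NOT p2
    = NOT p4 OR p3 AND (NOT p2 OR NOT p2 AND p3) AND (NOT p4 AND NOT NOT p2 OR NOT p2 AND NOT p4) OR p3 AND NOT p2   (De Morgan)
    = NOT p4 OR p3 AND (NOT p2 OR NOT p2 AND p3) AND (NOT p4 AND p2 OR NOT p2 AND NOT p4) OR p3 AND NOT p2   (double negation)
    = NOT p4 OR p3 AND NOT p2 AND (NOT p4 AND p2 OR NOT p2 AND NOT p4) OR p3 AND NOT p2   (absorption)
    = NOT p4 OR p3 AND NOT p2 AND NOT p4 OR p3 AND NOT p2   (distribution)
    = NOT p4 OR p3 AND NOT p2   (absorption)
These differ: at p2=1, p3=0, p4=1, E1 = 1 but E2 = 0.

No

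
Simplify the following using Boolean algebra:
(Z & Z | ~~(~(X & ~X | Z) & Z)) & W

(Z & Z | ~~(~(X & ~X | Z) & Z)) & W
= (Z & Z | ~~(~Z & Z)) & W   [complement / identity]
= (Z & Z | ~Z & Z) & W   [double negation]
= Z & W   [distribution]

Z & W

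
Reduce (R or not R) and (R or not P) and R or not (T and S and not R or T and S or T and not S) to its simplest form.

(R or not R) and (R or not P) and R or not (T and S and not R or T and S or T and not S)
= (R or not R) and (R or not P) and R or not (T and S or T and not S)
= (R or not P) and R or not (T and S or T and not S)
= (R or not P) and R or not T
= R or not T

R or not T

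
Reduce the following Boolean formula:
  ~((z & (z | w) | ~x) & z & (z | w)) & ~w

~z & ~w

~((z & (z | w) | ~x) & z & (z | w)) & ~w
= ~(z & (z | w)) & ~w   — absorption
= ~z & ~w   — absorption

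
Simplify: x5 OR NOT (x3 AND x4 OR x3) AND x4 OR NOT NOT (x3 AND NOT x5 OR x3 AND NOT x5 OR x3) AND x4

x5 OR x4

x5 OR NOT (x3 AND x4 OR x3) AND x4 OR NOT NOT (x3 AND NOT x5 OR x3 AND NOT x5 OR x3) AND x4
= x5 OR NOT (x3 AND x4 OR x3) AND x4 OR NOT NOT (x3 AND NOT x5 OR x3) AND x4
= x5 OR NOT (x3 AND x4 OR x3) AND x4 OR NOT NOT x3 AND x4
= x5 OR NOT (x3 AND x4 OR x3) AND x4 OR x3 AND x4
= x5 OR NOT x3 AND x4 OR x3 AND x4
= x5 OR x4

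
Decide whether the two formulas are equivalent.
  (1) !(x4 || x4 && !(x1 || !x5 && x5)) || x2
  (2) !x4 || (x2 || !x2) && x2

E1: !(x4 || x4 && !(x1 || !x5 && x5)) || x2
    = !(x4 || x4 && !x1) || x2   [complement / identity]
    = !x4 || x2   [absorption]
E2: !x4 || (x2 || !x2) && x2
    = !x4 || x2   [complement / identity]
Both reduce to !x4 || x2, so they are equivalent.

Yes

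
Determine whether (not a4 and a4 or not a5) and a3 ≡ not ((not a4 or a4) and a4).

E1: (not a4 and a4 or not a5) and a3
    = not a5 and a3   (complement / identity)
E2: not ((not a4 or a4) and a4)
    = not a4   (complement / identity)
These differ: at a3=0, a4=0, a5=0, E1 = 0 but E2 = 1.

No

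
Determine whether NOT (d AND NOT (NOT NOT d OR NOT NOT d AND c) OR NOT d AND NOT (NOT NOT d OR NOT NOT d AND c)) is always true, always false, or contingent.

NOT (d AND NOT (NOT NOT d OR NOT NOT d AND c) OR NOT d AND NOT (NOT NOT d OR NOT NOT d AND c))
= NOT NOT (NOT NOT d OR NOT NOT d AND c)   [distribution]
= NOT NOT NOT NOT d   [absorption]
= NOT NOT d   [double negation]
= d   [double negation]
This depends on d, so it is not a constant.

contingent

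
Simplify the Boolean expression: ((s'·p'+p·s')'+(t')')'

s'·t'

((s'·p'+p·s')'+(t')')'
= ((s')'+(t')')'   [distribution]
= s'·t'   [De Morgan]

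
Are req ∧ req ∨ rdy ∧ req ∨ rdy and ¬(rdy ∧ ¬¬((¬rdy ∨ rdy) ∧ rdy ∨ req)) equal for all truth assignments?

No

E1: req ∧ req ∨ rdy ∧ req ∨ rdy
    = (req ∨ rdy) ∧ req ∨ rdy   — distribution
    = req ∨ rdy   — absorption
E2: ¬(rdy ∧ ¬¬((¬rdy ∨ rdy) ∧ rdy ∨ req))
    = ¬(rdy ∧ ((¬rdy ∨ rdy) ∧ rdy ∨ req))   — double negation
    = ¬(rdy ∧ (rdy ∨ req))   — complement / identity
    = ¬rdy   — absorption
These differ: at rdy=1, req=0, E1 = 1 but E2 = 0.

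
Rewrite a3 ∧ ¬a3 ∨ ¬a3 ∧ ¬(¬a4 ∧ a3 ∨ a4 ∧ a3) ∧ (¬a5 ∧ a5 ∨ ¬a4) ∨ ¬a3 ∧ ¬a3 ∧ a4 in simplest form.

¬a3

a3 ∧ ¬a3 ∨ ¬a3 ∧ ¬(¬a4 ∧ a3 ∨ a4 ∧ a3) ∧ (¬a5 ∧ a5 ∨ ¬a4) ∨ ¬a3 ∧ ¬a3 ∧ a4
= a3 ∧ ¬a3 ∨ ¬a3 ∧ ¬(¬a4 ∧ a3 ∨ a4 ∧ a3) ∧ ¬a4 ∨ ¬a3 ∧ ¬a3 ∧ a4   (complement / identity)
= a3 ∧ ¬a3 ∨ ¬a3 ∧ ¬a3 ∧ ¬a4 ∨ ¬a3 ∧ ¬a3 ∧ a4   (distribution)
= a3 ∧ ¬a3 ∨ ¬a3 ∧ ¬a3   (distribution)
= ¬a3   (distribution)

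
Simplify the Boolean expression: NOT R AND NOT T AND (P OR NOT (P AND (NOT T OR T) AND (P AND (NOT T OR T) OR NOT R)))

NOT R AND NOT T AND (P OR NOT (P AND (NOT T OR T) AND (P AND (NOT T OR T) OR NOT R)))
= NOT R AND NOT T AND (P OR NOT (P AND (NOT T OR T)))
= NOT R AND NOT T AND (P OR NOT P)
= NOT R AND NOT T

NOT R AND NOT T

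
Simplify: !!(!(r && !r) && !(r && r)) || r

true

!!(!(r && !r) && !(r && r)) || r
= !(r && !r || r && r) || r   [De Morgan]
= !r || r   [distribution]
= true   [complement]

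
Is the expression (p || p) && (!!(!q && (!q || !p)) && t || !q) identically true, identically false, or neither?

neither

(p || p) && (!!(!q && (!q || !p)) && t || !q)
= (p || p) && (!!!q && t || !q)   — absorption
= p && (!!!q && t || !q)   — idempotence
= p && (!q && t || !q)   — double negation
= p && !q   — absorption
This depends on p, q, so it is not a constant.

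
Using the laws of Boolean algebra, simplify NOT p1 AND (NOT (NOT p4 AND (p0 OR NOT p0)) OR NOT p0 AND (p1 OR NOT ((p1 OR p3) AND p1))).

NOT p1 AND (p4 OR NOT p0)

NOT p1 AND (NOT (NOT p4 AND (p0 OR NOT p0)) OR NOT p0 AND (p1 OR NOT ((p1 OR p3) AND p1)))
= NOT p1 AND (NOT NOT p4 OR NOT p0 AND (p1 OR NOT ((p1 OR p3) AND p1)))   — complement / identity
= NOT p1 AND (NOT NOT p4 OR NOT p0 AND (p1 OR NOT p1))   — absorption
= NOT p1 AND (NOT NOT p4 OR NOT p0)   — complement / identity
= NOT p1 AND (p4 OR NOT p0)   — double negation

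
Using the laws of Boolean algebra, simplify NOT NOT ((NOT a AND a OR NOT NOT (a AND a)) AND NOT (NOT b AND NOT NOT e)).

a AND (b OR NOT e)

NOT NOT ((NOT a AND a OR NOT NOT (a AND a)) AND NOT (NOT b AND NOT NOT e))
= NOT NOT ((NOT a AND a OR a AND a) AND NOT (NOT b AND NOT NOT e))   (double negation)
= NOT NOT ((NOT a AND a OR a AND a) AND (b OR NOT e))   (De Morgan)
= NOT NOT (a AND (b OR NOT e))   (distribution)
= a AND (b OR NOT e)   (double negation)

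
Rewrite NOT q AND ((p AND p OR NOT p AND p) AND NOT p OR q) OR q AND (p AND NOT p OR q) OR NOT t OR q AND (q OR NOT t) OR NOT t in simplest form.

NOT q AND ((p AND p OR NOT p AND p) AND NOT p OR q) OR q AND (p AND NOT p OR q) OR NOT t OR q AND (q OR NOT t) OR NOT t
= NOT q AND (p AND NOT p OR q) OR q AND (p AND NOT p OR q) OR NOT t OR q AND (q OR NOT t) OR NOT t   (distribution)
= p AND NOT p OR q OR NOT t OR q AND (q OR NOT t) OR NOT t   (distribution)
= p AND NOT p OR q OR NOT t OR q OR NOT t   (absorption)
= q OR NOT t OR q OR NOT t   (complement / identity)
= q OR NOT t   (idempotence)

q OR NOT t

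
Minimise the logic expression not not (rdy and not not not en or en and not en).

rdy and not en

not not (rdy and not not not en or en and not en)
= not not (rdy and not not not en)   [complement / identity]
= not not (rdy and not en)   [double negation]
= rdy and not en   [double negation]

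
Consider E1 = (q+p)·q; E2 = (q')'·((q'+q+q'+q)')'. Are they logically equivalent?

Yes

E1: (q+p)·q
    = q   — absorption
E2: (q')'·((q'+q+q'+q)')'
    = (q')'·((q'+q)')'   — idempotence
    = (q')'·(q'+q)   — double negation
    = (q')'   — complement / identity
    = q   — double negation
Both reduce to q, so they are equivalent.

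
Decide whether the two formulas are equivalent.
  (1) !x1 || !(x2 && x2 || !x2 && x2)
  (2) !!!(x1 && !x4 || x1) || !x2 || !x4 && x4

Yes

E1: !x1 || !(x2 && x2 || !x2 && x2)
    = !x1 || !x2   (distribution)
E2: !!!(x1 && !x4 || x1) || !x2 || !x4 && x4
    = !!!x1 || !x2 || !x4 && x4   (absorption)
    = !x1 || !x2 || !x4 && x4   (double negation)
    = !x1 || !x2   (complement / identity)
Both reduce to !x1 || !x2, so they are equivalent.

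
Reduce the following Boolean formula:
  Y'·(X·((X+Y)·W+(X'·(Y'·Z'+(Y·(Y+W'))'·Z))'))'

Y'·(X·((X+Y)·W+(X'·(Y'·Z'+(Y·(Y+W'))'·Z))'))'
= Y'·(X·((X+Y)·W+(X'·(Y'·Z'+Y'·Z))'))'
= Y'·(X·((X+Y)·W+(X'·Y')'))'
= Y'·(X·((X+Y)·W+X+Y))'
= Y'·(X·(X+Y))'
= Y'·X'

Y'·X'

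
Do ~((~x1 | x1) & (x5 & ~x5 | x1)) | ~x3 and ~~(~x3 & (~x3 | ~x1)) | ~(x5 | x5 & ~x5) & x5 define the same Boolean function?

No

E1: ~((~x1 | x1) & (x5 & ~x5 | x1)) | ~x3
    = ~(x5 & ~x5 | x1) | ~x3   — complement / identity
    = ~x1 | ~x3   — complement / identity
E2: ~~(~x3 & (~x3 | ~x1)) | ~(x5 | x5 & ~x5) & x5
    = ~~~x3 | ~(x5 | x5 & ~x5) & x5   — absorption
    = ~x3 | ~(x5 | x5 & ~x5) & x5   — double negation
    = ~x3 | ~x5 & x5   — complement / identity
    = ~x3   — complement / identity
These differ: at x1=0, x3=1, x5=0, E1 = 1 but E2 = 0.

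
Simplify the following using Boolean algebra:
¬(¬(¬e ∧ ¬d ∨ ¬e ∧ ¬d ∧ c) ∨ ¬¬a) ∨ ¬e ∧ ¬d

¬e ∧ ¬d

¬(¬(¬e ∧ ¬d ∨ ¬e ∧ ¬d ∧ c) ∨ ¬¬a) ∨ ¬e ∧ ¬d
= ¬(¬(¬e ∧ ¬d) ∨ ¬¬a) ∨ ¬e ∧ ¬d
= ¬e ∧ ¬d ∧ ¬a ∨ ¬e ∧ ¬d
= ¬e ∧ ¬d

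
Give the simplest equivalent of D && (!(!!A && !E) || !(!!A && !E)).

D && (!A || E)

D && (!(!!A && !E) || !(!!A && !E))
= D && !(!!A && !E)   [idempotence]
= D && (!A || E)   [De Morgan]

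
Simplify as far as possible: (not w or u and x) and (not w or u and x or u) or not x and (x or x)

not w or u and x

(not w or u and x) and (not w or u and x or u) or not x and (x or x)
= not w or u and x or not x and (x or x)
= not w or u and x or not x and x
= not w or u and x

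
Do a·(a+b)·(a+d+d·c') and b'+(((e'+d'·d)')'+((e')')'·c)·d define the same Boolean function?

E1: a·(a+b)·(a+d+d·c')
    = a·(a+d+d·c')   (absorption)
    = a·(a+d)   (absorption)
    = a   (absorption)
E2: b'+(((e'+d'·d)')'+((e')')'·c)·d
    = b'+(((e')')'+((e')')'·c)·d   (complement / identity)
    = b'+((e')')'·d   (absorption)
    = b'+e'·d   (double negation)
These differ: at a=0, b=0, c=1, d=0, e=0, E1 = 0 but E2 = 1.

No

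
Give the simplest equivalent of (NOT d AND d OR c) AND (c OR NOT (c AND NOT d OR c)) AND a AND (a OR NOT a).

(NOT d AND d OR c) AND (c OR NOT (c AND NOT d OR c)) AND a AND (a OR NOT a)
= (NOT d AND d OR c) AND (c OR NOT (c AND NOT d OR c)) AND a   — complement / identity
= c AND (c OR NOT (c AND NOT d OR c)) AND a   — complement / identity
= c AND (c OR NOT c) AND a   — absorption
= c AND a   — complement / identity

c AND a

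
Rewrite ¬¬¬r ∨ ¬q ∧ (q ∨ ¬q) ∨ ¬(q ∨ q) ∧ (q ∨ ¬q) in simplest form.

¬¬¬r ∨ ¬q ∧ (q ∨ ¬q) ∨ ¬(q ∨ q) ∧ (q ∨ ¬q)
= ¬¬¬r ∨ ¬q ∧ (q ∨ ¬q) ∨ ¬q ∧ (q ∨ ¬q)
= ¬¬¬r ∨ ¬q ∧ (q ∨ ¬q)
= ¬r ∨ ¬q ∧ (q ∨ ¬q)
= ¬r ∨ ¬q

¬r ∨ ¬q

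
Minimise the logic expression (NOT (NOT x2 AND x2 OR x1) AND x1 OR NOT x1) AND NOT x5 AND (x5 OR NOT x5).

NOT x1 AND NOT x5

(NOT (NOT x2 AND x2 OR x1) AND x1 OR NOT x1) AND NOT x5 AND (x5 OR NOT x5)
= (NOT x1 AND x1 OR NOT x1) AND NOT x5 AND (x5 OR NOT x5)   (complement / identity)
= NOT x1 AND NOT x5 AND (x5 OR NOT x5)   (complement / identity)
= NOT x1 AND NOT x5   (complement / identity)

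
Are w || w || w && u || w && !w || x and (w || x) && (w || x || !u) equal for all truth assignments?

E1: w || w || w && u || w && !w || x
    = w || w || w && !w || x   — absorption
    = w || w && !w || x   — idempotence
    = w || x   — complement / identity
E2: (w || x) && (w || x || !u)
    = w || x   — absorption
Both reduce to w || x, so they are equivalent.

Yes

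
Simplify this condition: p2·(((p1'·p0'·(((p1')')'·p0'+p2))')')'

p2·(p1+p0)

p2·(((p1'·p0'·(((p1')')'·p0'+p2))')')'
= p2·(((p1'·p0'·(p1'·p0'+p2))')')'   [double negation]
= p2·(((p1'·p0')')')'   [absorption]
= p2·(p1'·p0')'   [double negation]
= p2·(p1+p0)   [De Morgan]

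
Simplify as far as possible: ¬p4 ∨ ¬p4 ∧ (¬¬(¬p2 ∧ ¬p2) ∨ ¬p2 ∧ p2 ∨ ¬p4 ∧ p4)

¬p4 ∨ ¬p4 ∧ (¬¬(¬p2 ∧ ¬p2) ∨ ¬p2 ∧ p2 ∨ ¬p4 ∧ p4)
= ¬p4 ∨ ¬p4 ∧ (¬p2 ∧ ¬p2 ∨ ¬p2 ∧ p2 ∨ ¬p4 ∧ p4)   — double negation
= ¬p4 ∨ ¬p4 ∧ (¬p2 ∨ ¬p4 ∧ p4)   — distribution
= ¬p4 ∨ ¬p4 ∧ ¬p2   — complement / identity
= ¬p4   — absorption

¬p4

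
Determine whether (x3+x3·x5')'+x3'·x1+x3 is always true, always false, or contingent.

always true

(x3+x3·x5')'+x3'·x1+x3
= x3'+x3'·x1+x3   — absorption
= x3'+x3   — absorption
= 1   — complement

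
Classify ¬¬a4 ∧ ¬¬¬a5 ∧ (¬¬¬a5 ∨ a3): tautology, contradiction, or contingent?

contingent

¬¬a4 ∧ ¬¬¬a5 ∧ (¬¬¬a5 ∨ a3)
= ¬¬a4 ∧ ¬¬¬a5   — absorption
= a4 ∧ ¬¬¬a5   — double negation
= a4 ∧ ¬a5   — double negation
This depends on a4, a5, so it is not a constant.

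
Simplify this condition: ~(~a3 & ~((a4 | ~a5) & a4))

a3 | a4

~(~a3 & ~((a4 | ~a5) & a4))
= ~(~a3 & ~a4)
= a3 | a4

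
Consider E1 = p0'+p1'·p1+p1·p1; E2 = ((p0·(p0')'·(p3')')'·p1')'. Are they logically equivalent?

E1: p0'+p1'·p1+p1·p1
    = p0'+p1   [distribution]
E2: ((p0·(p0')'·(p3')')'·p1')'
    = ((p0·p0·(p3')')'·p1')'   [double negation]
    = p0·p0·(p3')'+p1   [De Morgan]
    = p0·p0·p3+p1   [double negation]
    = p0·p3+p1   [idempotence]
These differ: at p0=0, p1=0, p3=0, E1 = 1 but E2 = 0.

No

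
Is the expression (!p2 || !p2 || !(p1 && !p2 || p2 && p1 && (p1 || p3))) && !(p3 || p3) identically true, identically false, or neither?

neither

(!p2 || !p2 || !(p1 && !p2 || p2 && p1 && (p1 || p3))) && !(p3 || p3)
= (!p2 || !p2 || !(p1 && !p2 || p2 && p1 && (p1 || p3))) && !p3   [idempotence]
= (!p2 || !(p1 && !p2 || p2 && p1 && (p1 || p3))) && !p3   [idempotence]
= (!p2 || !(p1 && !p2 || p2 && p1)) && !p3   [absorption]
= (!p2 || !p1) && !p3   [distribution]
This depends on p1, p2, p3, so it is not a constant.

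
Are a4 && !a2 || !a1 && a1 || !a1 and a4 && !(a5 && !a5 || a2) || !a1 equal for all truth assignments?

E1: a4 && !a2 || !a1 && a1 || !a1
    = a4 && !a2 || !a1   (complement / identity)
E2: a4 && !(a5 && !a5 || a2) || !a1
    = a4 && !a2 || !a1   (complement / identity)
Both reduce to a4 && !a2 || !a1, so they are equivalent.

Yes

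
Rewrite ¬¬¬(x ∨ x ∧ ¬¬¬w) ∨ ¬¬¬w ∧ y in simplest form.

¬¬¬(x ∨ x ∧ ¬¬¬w) ∨ ¬¬¬w ∧ y
= ¬¬¬(x ∨ x ∧ ¬w) ∨ ¬¬¬w ∧ y   [double negation]
= ¬¬¬x ∨ ¬¬¬w ∧ y   [absorption]
= ¬x ∨ ¬¬¬w ∧ y   [double negation]
= ¬x ∨ ¬w ∧ y   [double negation]

¬x ∨ ¬w ∧ y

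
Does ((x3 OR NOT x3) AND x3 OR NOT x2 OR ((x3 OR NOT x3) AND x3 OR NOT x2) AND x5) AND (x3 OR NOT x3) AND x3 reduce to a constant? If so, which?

no

((x3 OR NOT x3) AND x3 OR NOT x2 OR ((x3 OR NOT x3) AND x3 OR NOT x2) AND x5) AND (x3 OR NOT x3) AND x3
= ((x3 OR NOT x3) AND x3 OR NOT x2) AND (x3 OR NOT x3) AND x3
= (x3 OR NOT x3) AND x3
= x3
This depends on x3, so it is not a constant.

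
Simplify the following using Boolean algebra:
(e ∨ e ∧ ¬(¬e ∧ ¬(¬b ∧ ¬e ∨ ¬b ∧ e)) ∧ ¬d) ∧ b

(e ∨ e ∧ ¬(¬e ∧ ¬(¬b ∧ ¬e ∨ ¬b ∧ e)) ∧ ¬d) ∧ b
= (e ∨ e ∧ (e ∨ ¬b ∧ ¬e ∨ ¬b ∧ e) ∧ ¬d) ∧ b
= (e ∨ e ∧ (e ∨ ¬b) ∧ ¬d) ∧ b
= (e ∨ e ∧ ¬d) ∧ b
= e ∧ b

e ∧ b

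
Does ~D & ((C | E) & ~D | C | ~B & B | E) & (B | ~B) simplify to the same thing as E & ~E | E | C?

E1: ~D & ((C | E) & ~D | C | ~B & B | E) & (B | ~B)
    = ~D & ((C | E) & ~D | C | E) & (B | ~B)   [complement / identity]
    = ~D & (C | E) & (B | ~B)   [absorption]
    = ~D & (C | E)   [complement / identity]
E2: E & ~E | E | C
    = E | C   [complement / identity]
These differ: at B=0, C=1, D=1, E=1, E1 = 0 but E2 = 1.

No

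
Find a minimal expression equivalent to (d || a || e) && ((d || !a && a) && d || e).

(d || a || e) && ((d || !a && a) && d || e)
= (d || a || e) && (d && d || e)   — complement / identity
= (d || a || e) && (d || e)   — idempotence
= e || (d || a) && d   — distribution
= e || d   — absorption

e || d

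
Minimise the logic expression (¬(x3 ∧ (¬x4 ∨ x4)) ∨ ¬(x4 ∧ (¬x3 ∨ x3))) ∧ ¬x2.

(¬(x3 ∧ (¬x4 ∨ x4)) ∨ ¬(x4 ∧ (¬x3 ∨ x3))) ∧ ¬x2
= (¬x3 ∨ ¬(x4 ∧ (¬x3 ∨ x3))) ∧ ¬x2   — complement / identity
= (¬x3 ∨ ¬x4) ∧ ¬x2   — complement / identity

(¬x3 ∨ ¬x4) ∧ ¬x2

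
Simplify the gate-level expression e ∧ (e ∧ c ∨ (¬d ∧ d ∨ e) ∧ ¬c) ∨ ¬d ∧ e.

e

e ∧ (e ∧ c ∨ (¬d ∧ d ∨ e) ∧ ¬c) ∨ ¬d ∧ e
= e ∧ (e ∧ c ∨ (¬d ∧ d ∨ e) ∧ ¬c ∨ ¬d)   (distribution)
= e ∧ (e ∧ c ∨ e ∧ ¬c ∨ ¬d)   (complement / identity)
= e ∧ (e ∨ ¬d)   (distribution)
= e   (absorption)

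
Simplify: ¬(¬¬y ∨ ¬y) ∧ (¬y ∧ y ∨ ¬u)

False

¬(¬¬y ∨ ¬y) ∧ (¬y ∧ y ∨ ¬u)
= ¬y ∧ y ∧ (¬y ∧ y ∨ ¬u)   — De Morgan
= ¬y ∧ y   — absorption
= False   — complement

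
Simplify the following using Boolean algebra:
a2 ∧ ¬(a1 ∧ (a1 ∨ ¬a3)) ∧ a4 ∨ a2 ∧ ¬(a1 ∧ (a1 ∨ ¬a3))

a2 ∧ ¬a1

a2 ∧ ¬(a1 ∧ (a1 ∨ ¬a3)) ∧ a4 ∨ a2 ∧ ¬(a1 ∧ (a1 ∨ ¬a3))
= a2 ∧ ¬(a1 ∧ (a1 ∨ ¬a3))
= a2 ∧ ¬a1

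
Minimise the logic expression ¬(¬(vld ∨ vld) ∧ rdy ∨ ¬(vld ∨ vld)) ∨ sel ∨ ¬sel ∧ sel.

¬(¬(vld ∨ vld) ∧ rdy ∨ ¬(vld ∨ vld)) ∨ sel ∨ ¬sel ∧ sel
= ¬¬(vld ∨ vld) ∨ sel ∨ ¬sel ∧ sel   — absorption
= ¬¬(vld ∨ vld) ∨ sel   — complement / identity
= vld ∨ vld ∨ sel   — double negation
= vld ∨ sel   — idempotence

vld ∨ sel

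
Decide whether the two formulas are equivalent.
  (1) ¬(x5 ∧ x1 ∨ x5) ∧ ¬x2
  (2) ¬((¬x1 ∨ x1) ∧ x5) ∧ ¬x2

Yes

E1: ¬(x5 ∧ x1 ∨ x5) ∧ ¬x2
    = ¬x5 ∧ ¬x2   — absorption
E2: ¬((¬x1 ∨ x1) ∧ x5) ∧ ¬x2
    = ¬x5 ∧ ¬x2   — complement / identity
Both reduce to ¬x5 ∧ ¬x2, so they are equivalent.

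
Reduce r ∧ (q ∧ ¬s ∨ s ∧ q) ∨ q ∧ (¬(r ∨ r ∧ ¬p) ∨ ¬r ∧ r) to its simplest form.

r ∧ (q ∧ ¬s ∨ s ∧ q) ∨ q ∧ (¬(r ∨ r ∧ ¬p) ∨ ¬r ∧ r)
= r ∧ (q ∧ ¬s ∨ s ∧ q) ∨ q ∧ (¬r ∨ ¬r ∧ r)   — absorption
= r ∧ q ∨ q ∧ (¬r ∨ ¬r ∧ r)   — distribution
= r ∧ q ∨ q ∧ ¬r   — complement / identity
= q   — distribution

q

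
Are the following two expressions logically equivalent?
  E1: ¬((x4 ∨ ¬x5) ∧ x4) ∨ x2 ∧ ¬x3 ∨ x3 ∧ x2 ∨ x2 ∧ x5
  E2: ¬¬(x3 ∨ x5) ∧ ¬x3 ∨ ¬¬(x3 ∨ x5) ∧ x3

No

E1: ¬((x4 ∨ ¬x5) ∧ x4) ∨ x2 ∧ ¬x3 ∨ x3 ∧ x2 ∨ x2 ∧ x5
    = ¬x4 ∨ x2 ∧ ¬x3 ∨ x3 ∧ x2 ∨ x2 ∧ x5   — absorption
    = ¬x4 ∨ x2 ∨ x2 ∧ x5   — distribution
    = ¬x4 ∨ x2   — absorption
E2: ¬¬(x3 ∨ x5) ∧ ¬x3 ∨ ¬¬(x3 ∨ x5) ∧ x3
    = ¬¬(x3 ∨ x5)   — distribution
    = x3 ∨ x5   — double negation
These differ: at x2=0, x3=0, x4=0, x5=0, E1 = 1 but E2 = 0.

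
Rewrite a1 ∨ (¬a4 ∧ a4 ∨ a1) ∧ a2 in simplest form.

a1 ∨ (¬a4 ∧ a4 ∨ a1) ∧ a2
= a1 ∨ a1 ∧ a2   (complement / identity)
= a1   (absorption)

a1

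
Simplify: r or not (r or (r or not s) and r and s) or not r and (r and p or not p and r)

True

r or not (r or (r or not s) and r and s) or not r and (r and p or not p and r)
= r or not (r or r and s) or not r and (r and p or not p and r)
= r or not (r or r and s) or not r and r
= r or not (r or r and s)
= r or not r
= True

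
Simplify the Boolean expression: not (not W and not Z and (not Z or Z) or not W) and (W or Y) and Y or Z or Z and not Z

W and Y or Z

not (not W and not Z and (not Z or Z) or not W) and (W or Y) and Y or Z or Z and not Z
= not (not W and not Z or not W) and (W or Y) and Y or Z or Z and not Z   (complement / identity)
= not (not W and not Z or not W) and (W or Y) and Y or Z   (complement / identity)
= not not W and (W or Y) and Y or Z   (absorption)
= W and (W or Y) and Y or Z   (double negation)
= W and Y or Z   (absorption)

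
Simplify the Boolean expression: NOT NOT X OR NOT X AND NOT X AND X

X

NOT NOT X OR NOT X AND NOT X AND X
= NOT NOT X OR NOT X AND X
= X OR NOT X AND X
= X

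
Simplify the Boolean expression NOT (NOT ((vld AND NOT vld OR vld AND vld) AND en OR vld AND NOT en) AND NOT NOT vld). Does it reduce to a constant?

TRUE

NOT (NOT ((vld AND NOT vld OR vld AND vld) AND en OR vld AND NOT en) AND NOT NOT vld)
= NOT (NOT (vld AND en OR vld AND NOT en) AND NOT NOT vld)   (distribution)
= vld AND en OR vld AND NOT en OR NOT vld   (De Morgan)
= vld OR NOT vld   (distribution)
= TRUE   (complement)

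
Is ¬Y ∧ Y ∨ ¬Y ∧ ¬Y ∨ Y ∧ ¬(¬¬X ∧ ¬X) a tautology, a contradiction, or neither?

¬Y ∧ Y ∨ ¬Y ∧ ¬Y ∨ Y ∧ ¬(¬¬X ∧ ¬X)
= ¬Y ∨ Y ∧ ¬(¬¬X ∧ ¬X)   (distribution)
= ¬Y ∨ Y ∧ (¬X ∨ X)   (De Morgan)
= ¬Y ∨ Y   (complement / identity)
= True   (complement)

tautology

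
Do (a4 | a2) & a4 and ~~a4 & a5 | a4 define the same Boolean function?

Yes

E1: (a4 | a2) & a4
    = a4   [absorption]
E2: ~~a4 & a5 | a4
    = a4 & a5 | a4   [double negation]
    = a4   [absorption]
Both reduce to a4, so they are equivalent.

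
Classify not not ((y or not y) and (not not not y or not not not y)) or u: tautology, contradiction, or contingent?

not not ((y or not y) and (not not not y or not not not y)) or u
= not not (not not not y or not not not y) or u   [complement / identity]
= not not not not not y or u   [idempotence]
= not not not y or u   [double negation]
= not y or u   [double negation]
This depends on u, y, so it is not a constant.

contingent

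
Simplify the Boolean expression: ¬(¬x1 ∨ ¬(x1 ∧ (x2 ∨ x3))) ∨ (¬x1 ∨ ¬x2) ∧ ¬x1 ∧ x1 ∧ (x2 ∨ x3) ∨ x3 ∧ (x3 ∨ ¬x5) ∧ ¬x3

¬(¬x1 ∨ ¬(x1 ∧ (x2 ∨ x3))) ∨ (¬x1 ∨ ¬x2) ∧ ¬x1 ∧ x1 ∧ (x2 ∨ x3) ∨ x3 ∧ (x3 ∨ ¬x5) ∧ ¬x3
= ¬(¬x1 ∨ ¬(x1 ∧ (x2 ∨ x3))) ∨ ¬x1 ∧ x1 ∧ (x2 ∨ x3) ∨ x3 ∧ (x3 ∨ ¬x5) ∧ ¬x3   (absorption)
= ¬(¬x1 ∨ ¬(x1 ∧ (x2 ∨ x3))) ∨ ¬x1 ∧ x1 ∧ (x2 ∨ x3) ∨ x3 ∧ ¬x3   (absorption)
= ¬(¬x1 ∨ ¬(x1 ∧ (x2 ∨ x3))) ∨ ¬x1 ∧ x1 ∧ (x2 ∨ x3)   (complement / identity)
= x1 ∧ x1 ∧ (x2 ∨ x3) ∨ ¬x1 ∧ x1 ∧ (x2 ∨ x3)   (De Morgan)
= x1 ∧ (x2 ∨ x3)   (distribution)

x1 ∧ (x2 ∨ x3)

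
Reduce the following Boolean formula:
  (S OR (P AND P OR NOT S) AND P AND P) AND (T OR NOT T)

(S OR (P AND P OR NOT S) AND P AND P) AND (T OR NOT T)
= (S OR P AND P) AND (T OR NOT T)
= S OR P AND P
= S OR P

S OR P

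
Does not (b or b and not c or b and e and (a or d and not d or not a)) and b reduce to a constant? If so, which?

yes, False

not (b or b and not c or b and e and (a or d and not d or not a)) and b
= not (b or b and e and (a or d and not d or not a)) and b   [absorption]
= not (b or b and e and (a or not a)) and b   [complement / identity]
= not (b or b and e) and b   [complement / identity]
= not b and b   [absorption]
= False   [complement]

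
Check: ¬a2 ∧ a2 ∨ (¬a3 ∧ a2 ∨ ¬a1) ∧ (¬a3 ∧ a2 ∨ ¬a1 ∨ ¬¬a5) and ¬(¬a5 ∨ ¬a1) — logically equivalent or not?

No

E1: ¬a2 ∧ a2 ∨ (¬a3 ∧ a2 ∨ ¬a1) ∧ (¬a3 ∧ a2 ∨ ¬a1 ∨ ¬¬a5)
    = ¬a2 ∧ a2 ∨ (¬a3 ∧ a2 ∨ ¬a1) ∧ (¬a3 ∧ a2 ∨ ¬a1 ∨ a5)   — double negation
    = ¬a2 ∧ a2 ∨ ¬a3 ∧ a2 ∨ ¬a1   — absorption
    = ¬a3 ∧ a2 ∨ ¬a1   — complement / identity
E2: ¬(¬a5 ∨ ¬a1)
    = a5 ∧ a1   — De Morgan
These differ: at a1=0, a2=1, a3=0, a5=1, E1 = 1 but E2 = 0.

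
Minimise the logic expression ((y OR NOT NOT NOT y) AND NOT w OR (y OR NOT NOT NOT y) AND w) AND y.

((y OR NOT NOT NOT y) AND NOT w OR (y OR NOT NOT NOT y) AND w) AND y
= (y OR NOT NOT NOT y) AND y
= (y OR NOT y) AND y
= y

y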